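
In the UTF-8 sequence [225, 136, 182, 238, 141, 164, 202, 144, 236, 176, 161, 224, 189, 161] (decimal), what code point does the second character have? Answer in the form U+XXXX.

U+E364

Offset 0: leading byte 0xE1 = 11100001 → 3-byte char #1 = E1 88 B6.
Offset 3: leading byte 0xEE = 11101110 → 3-byte char #2 = EE 8D A4.
Leading byte 0xEE = 11101110 matches 1110xxxx → 3-byte sequence.
Byte 1: 0xEE = 11101110, payload 1110 (4 bits).
Byte 2: 0x8D = 10001101 (10xxxxxx ✓), payload 001101.
Byte 3: 0xA4 = 10100100 (10xxxxxx ✓), payload 100100.
Concatenate: 1110001101100100 = 0xE364 (16 bits → U+E364).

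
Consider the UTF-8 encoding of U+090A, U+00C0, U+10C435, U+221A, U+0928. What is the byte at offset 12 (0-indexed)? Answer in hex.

0xE0

U+090A → 3-byte form E0 A4 8A at offsets 0–2.
U+00C0 → 2-byte form C3 80 at offsets 3–4.
U+10C435 → 4-byte form F4 8C 90 B5 at offsets 5–8.
U+221A → 3-byte form E2 88 9A at offsets 9–11.
U+0928 → 3-byte form E0 A4 A8 at offsets 12–14.
Offset 12 falls in char 5's range; it's byte 1 of E0 A4 A8 = 0xE0.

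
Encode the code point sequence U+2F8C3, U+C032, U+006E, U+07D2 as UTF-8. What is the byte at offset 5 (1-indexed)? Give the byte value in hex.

1-indexed offset 5 is 0-indexed offset 4.
U+2F8C3 → 4-byte form F0 AF A3 83 at offsets 0–3.
U+C032 → 3-byte form EC 80 B2 at offsets 4–6.
Offset 4 falls in char 2's range; it's byte 1 of EC 80 B2 = 0xEC.

0xEC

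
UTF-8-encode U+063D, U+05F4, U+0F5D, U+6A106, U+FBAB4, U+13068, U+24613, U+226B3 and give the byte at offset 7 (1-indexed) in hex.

0x9D

1-indexed offset 7 is 0-indexed offset 6.
U+063D → 2-byte form D8 BD at offsets 0–1.
U+05F4 → 2-byte form D7 B4 at offsets 2–3.
U+0F5D → 3-byte form E0 BD 9D at offsets 4–6.
Offset 6 falls in char 3's range; it's byte 3 of E0 BD 9D = 0x9D.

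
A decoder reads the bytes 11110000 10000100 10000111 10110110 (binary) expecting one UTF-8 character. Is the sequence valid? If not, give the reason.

invalid (overlong encoding)

Leading byte 0xF0 = 11110000 → 4-byte form.
Continuation bytes all match 10xxxxxx. Payload decodes to 0x41F6.
But 0x41F6 < 0x10000, the minimum for a 4-byte sequence — this is an overlong encoding.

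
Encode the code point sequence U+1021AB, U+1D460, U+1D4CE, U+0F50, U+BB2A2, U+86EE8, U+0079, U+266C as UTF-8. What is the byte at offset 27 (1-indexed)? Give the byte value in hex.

1-indexed offset 27 is 0-indexed offset 26.
U+1021AB → 4-byte form F4 82 86 AB at offsets 0–3.
U+1D460 → 4-byte form F0 9D 91 A0 at offsets 4–7.
U+1D4CE → 4-byte form F0 9D 93 8E at offsets 8–11.
U+0F50 → 3-byte form E0 BD 90 at offsets 12–14.
U+BB2A2 → 4-byte form F2 BB 8A A2 at offsets 15–18.
U+86EE8 → 4-byte form F2 86 BB A8 at offsets 19–22.
U+0079 → 1-byte form 79 at offsets 23–23.
U+266C → 3-byte form E2 99 AC at offsets 24–26.
Offset 26 falls in char 8's range; it's byte 3 of E2 99 AC = 0xAC.

0xAC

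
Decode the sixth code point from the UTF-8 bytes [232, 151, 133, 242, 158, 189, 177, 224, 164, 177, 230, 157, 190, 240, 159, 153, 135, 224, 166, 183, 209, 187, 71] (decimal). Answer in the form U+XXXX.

U+09B7

Offset 0: leading byte 0xE8 = 11101000 → 3-byte char #1 = E8 97 85.
Offset 3: leading byte 0xF2 = 11110010 → 4-byte char #2 = F2 9E BD B1.
Offset 7: leading byte 0xE0 = 11100000 → 3-byte char #3 = E0 A4 B1.
Offset 10: leading byte 0xE6 = 11100110 → 3-byte char #4 = E6 9D BE.
Offset 13: leading byte 0xF0 = 11110000 → 4-byte char #5 = F0 9F 99 87.
Offset 17: leading byte 0xE0 = 11100000 → 3-byte char #6 = E0 A6 B7.
Leading byte 0xE0 = 11100000 matches 1110xxxx → 3-byte sequence.
Byte 1: 0xE0 = 11100000, payload 0000 (4 bits).
Byte 2: 0xA6 = 10100110 (10xxxxxx ✓), payload 100110.
Byte 3: 0xB7 = 10110111 (10xxxxxx ✓), payload 110111.
Concatenate: 0000100110110111 = 0x9B7 (16 bits → U+09B7).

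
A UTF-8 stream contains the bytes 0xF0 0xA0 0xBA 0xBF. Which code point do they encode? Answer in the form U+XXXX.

Leading byte 0xF0 = 11110000 matches 11110xxx → 4-byte sequence.
Byte 1: 0xF0 = 11110000, payload 000 (3 bits).
Byte 2: 0xA0 = 10100000 (10xxxxxx ✓), payload 100000.
Byte 3: 0xBA = 10111010 (10xxxxxx ✓), payload 111010.
Byte 4: 0xBF = 10111111 (10xxxxxx ✓), payload 111111.
Concatenate: 000100000111010111111 = 0x20EBF (21 bits → U+20EBF).

U+20EBF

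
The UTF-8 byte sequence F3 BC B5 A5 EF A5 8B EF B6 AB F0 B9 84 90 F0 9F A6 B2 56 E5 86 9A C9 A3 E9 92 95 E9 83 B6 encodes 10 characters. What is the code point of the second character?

U+F94B

Offset 0: leading byte 0xF3 = 11110011 → 4-byte char #1 = F3 BC B5 A5.
Offset 4: leading byte 0xEF = 11101111 → 3-byte char #2 = EF A5 8B.
Leading byte 0xEF = 11101111 matches 1110xxxx → 3-byte sequence.
Byte 1: 0xEF = 11101111, payload 1111 (4 bits).
Byte 2: 0xA5 = 10100101 (10xxxxxx ✓), payload 100101.
Byte 3: 0x8B = 10001011 (10xxxxxx ✓), payload 001011.
Concatenate: 1111100101001011 = 0xF94B (16 bits → U+F94B).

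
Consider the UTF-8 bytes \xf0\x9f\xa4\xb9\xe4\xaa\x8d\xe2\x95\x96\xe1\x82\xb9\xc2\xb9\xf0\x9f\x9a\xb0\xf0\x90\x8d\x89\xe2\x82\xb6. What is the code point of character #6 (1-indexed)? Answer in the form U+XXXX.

U+1F6B0

Offset 0: leading byte 0xF0 = 11110000 → 4-byte char #1 = F0 9F A4 B9.
Offset 4: leading byte 0xE4 = 11100100 → 3-byte char #2 = E4 AA 8D.
Offset 7: leading byte 0xE2 = 11100010 → 3-byte char #3 = E2 95 96.
Offset 10: leading byte 0xE1 = 11100001 → 3-byte char #4 = E1 82 B9.
Offset 13: leading byte 0xC2 = 11000010 → 2-byte char #5 = C2 B9.
Offset 15: leading byte 0xF0 = 11110000 → 4-byte char #6 = F0 9F 9A B0.
Leading byte 0xF0 = 11110000 matches 11110xxx → 4-byte sequence.
Byte 1: 0xF0 = 11110000, payload 000 (3 bits).
Byte 2: 0x9F = 10011111 (10xxxxxx ✓), payload 011111.
Byte 3: 0x9A = 10011010 (10xxxxxx ✓), payload 011010.
Byte 4: 0xB0 = 10110000 (10xxxxxx ✓), payload 110000.
Concatenate: 000011111011010110000 = 0x1F6B0 (21 bits → U+1F6B0).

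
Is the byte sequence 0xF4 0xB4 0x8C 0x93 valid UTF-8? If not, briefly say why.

invalid (encodes a value above U+10FFFF)

Leading byte 0xF4 = 11110100 → 4-byte form.
Payload = 0x134313, which exceeds U+10FFFF, the maximum Unicode code point. (Leading bytes F5–FF, or F4 followed by ≥ 0x90, are invalid.)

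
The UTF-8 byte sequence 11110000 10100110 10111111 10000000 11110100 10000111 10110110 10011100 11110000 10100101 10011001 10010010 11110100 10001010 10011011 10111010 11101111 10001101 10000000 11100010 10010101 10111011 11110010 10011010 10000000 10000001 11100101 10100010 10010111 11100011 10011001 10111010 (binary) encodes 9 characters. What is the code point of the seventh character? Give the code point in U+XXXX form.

Offset 0: leading byte 0xF0 = 11110000 → 4-byte char #1 = F0 A6 BF 80.
Offset 4: leading byte 0xF4 = 11110100 → 4-byte char #2 = F4 87 B6 9C.
Offset 8: leading byte 0xF0 = 11110000 → 4-byte char #3 = F0 A5 99 92.
Offset 12: leading byte 0xF4 = 11110100 → 4-byte char #4 = F4 8A 9B BA.
Offset 16: leading byte 0xEF = 11101111 → 3-byte char #5 = EF 8D 80.
Offset 19: leading byte 0xE2 = 11100010 → 3-byte char #6 = E2 95 BB.
Offset 22: leading byte 0xF2 = 11110010 → 4-byte char #7 = F2 9A 80 81.
Leading byte 0xF2 = 11110010 matches 11110xxx → 4-byte sequence.
Byte 1: 0xF2 = 11110010, payload 010 (3 bits).
Byte 2: 0x9A = 10011010 (10xxxxxx ✓), payload 011010.
Byte 3: 0x80 = 10000000 (10xxxxxx ✓), payload 000000.
Byte 4: 0x81 = 10000001 (10xxxxxx ✓), payload 000001.
Concatenate: 010011010000000000001 = 0x9A001 (21 bits → U+9A001).

U+9A001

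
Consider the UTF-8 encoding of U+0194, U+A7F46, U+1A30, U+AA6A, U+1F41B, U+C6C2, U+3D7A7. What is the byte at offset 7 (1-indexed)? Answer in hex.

1-indexed offset 7 is 0-indexed offset 6.
U+0194 → 2-byte form C6 94 at offsets 0–1.
U+A7F46 → 4-byte form F2 A7 BD 86 at offsets 2–5.
U+1A30 → 3-byte form E1 A8 B0 at offsets 6–8.
Offset 6 falls in char 3's range; it's byte 1 of E1 A8 B0 = 0xE1.

0xE1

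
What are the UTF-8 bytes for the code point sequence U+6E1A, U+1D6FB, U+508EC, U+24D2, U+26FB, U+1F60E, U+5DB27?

E6 B8 9A F0 9D 9B BB F1 90 A3 AC E2 93 92 E2 9B BB F0 9F 98 8E F1 9D AC A7

U+6E1A: 3-byte form → E6 B8 9A.
U+1D6FB: 4-byte form → F0 9D 9B BB.
U+508EC: 4-byte form → F1 90 A3 AC.
U+24D2: 3-byte form → E2 93 92.
U+26FB: 3-byte form → E2 9B BB.
U+1F60E: 4-byte form → F0 9F 98 8E.
U+5DB27: 4-byte form → F1 9D AC A7.
Concatenated (25 bytes): E6 B8 9A F0 9D 9B BB F1 90 A3 AC E2 93 92 E2 9B BB F0 9F 98 8E F1 9D AC A7.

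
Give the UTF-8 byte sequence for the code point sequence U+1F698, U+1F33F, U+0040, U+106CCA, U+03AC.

U+1F698: 4-byte form → F0 9F 9A 98.
U+1F33F: 4-byte form → F0 9F 8C BF.
U+0040: 1-byte form → 40.
U+106CCA: 4-byte form → F4 86 B3 8A.
U+03AC: 2-byte form → CE AC.
Concatenated (15 bytes): F0 9F 9A 98 F0 9F 8C BF 40 F4 86 B3 8A CE AC.

F0 9F 9A 98 F0 9F 8C BF 40 F4 86 B3 8A CE AC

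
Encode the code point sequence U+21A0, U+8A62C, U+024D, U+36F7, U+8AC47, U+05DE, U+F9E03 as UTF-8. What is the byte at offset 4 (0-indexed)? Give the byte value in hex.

0x8A

U+21A0 → 3-byte form E2 86 A0 at offsets 0–2.
U+8A62C → 4-byte form F2 8A 98 AC at offsets 3–6.
Offset 4 falls in char 2's range; it's byte 2 of F2 8A 98 AC = 0x8A.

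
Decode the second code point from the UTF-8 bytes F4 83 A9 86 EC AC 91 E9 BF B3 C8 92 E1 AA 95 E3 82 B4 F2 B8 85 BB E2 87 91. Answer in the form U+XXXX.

U+CB11

Offset 0: leading byte 0xF4 = 11110100 → 4-byte char #1 = F4 83 A9 86.
Offset 4: leading byte 0xEC = 11101100 → 3-byte char #2 = EC AC 91.
Leading byte 0xEC = 11101100 matches 1110xxxx → 3-byte sequence.
Byte 1: 0xEC = 11101100, payload 1100 (4 bits).
Byte 2: 0xAC = 10101100 (10xxxxxx ✓), payload 101100.
Byte 3: 0x91 = 10010001 (10xxxxxx ✓), payload 010001.
Concatenate: 1100101100010001 = 0xCB11 (16 bits → U+CB11).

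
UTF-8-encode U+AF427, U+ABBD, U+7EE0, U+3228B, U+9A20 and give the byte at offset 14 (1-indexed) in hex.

1-indexed offset 14 is 0-indexed offset 13.
U+AF427 → 4-byte form F2 AF 90 A7 at offsets 0–3.
U+ABBD → 3-byte form EA AE BD at offsets 4–6.
U+7EE0 → 3-byte form E7 BB A0 at offsets 7–9.
U+3228B → 4-byte form F0 B2 8A 8B at offsets 10–13.
Offset 13 falls in char 4's range; it's byte 4 of F0 B2 8A 8B = 0x8B.

0x8B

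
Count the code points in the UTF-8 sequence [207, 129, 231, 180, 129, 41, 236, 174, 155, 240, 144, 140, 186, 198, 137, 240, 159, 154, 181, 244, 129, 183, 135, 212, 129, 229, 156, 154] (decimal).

10

Byte at offset 0: 0xCF = 11001111 → 2-byte char (#1). Advance 2.
Byte at offset 2: 0xE7 = 11100111 → 3-byte char (#2). Advance 3.
Byte at offset 5: 0x29 = 00101001 → 1-byte char (#3). Advance 1.
Byte at offset 6: 0xEC = 11101100 → 3-byte char (#4). Advance 3.
Byte at offset 9: 0xF0 = 11110000 → 4-byte char (#5). Advance 4.
Byte at offset 13: 0xC6 = 11000110 → 2-byte char (#6). Advance 2.
Byte at offset 15: 0xF0 = 11110000 → 4-byte char (#7). Advance 4.
Byte at offset 19: 0xF4 = 11110100 → 4-byte char (#8). Advance 4.
Byte at offset 23: 0xD4 = 11010100 → 2-byte char (#9). Advance 2.
Byte at offset 25: 0xE5 = 11100101 → 3-byte char (#10). Advance 3.
Reached end at offset 28 after 10 code points.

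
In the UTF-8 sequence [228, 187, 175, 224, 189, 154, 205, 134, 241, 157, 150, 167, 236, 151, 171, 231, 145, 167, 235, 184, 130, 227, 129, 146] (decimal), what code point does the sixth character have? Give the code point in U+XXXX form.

Offset 0: leading byte 0xE4 = 11100100 → 3-byte char #1 = E4 BB AF.
Offset 3: leading byte 0xE0 = 11100000 → 3-byte char #2 = E0 BD 9A.
Offset 6: leading byte 0xCD = 11001101 → 2-byte char #3 = CD 86.
Offset 8: leading byte 0xF1 = 11110001 → 4-byte char #4 = F1 9D 96 A7.
Offset 12: leading byte 0xEC = 11101100 → 3-byte char #5 = EC 97 AB.
Offset 15: leading byte 0xE7 = 11100111 → 3-byte char #6 = E7 91 A7.
Leading byte 0xE7 = 11100111 matches 1110xxxx → 3-byte sequence.
Byte 1: 0xE7 = 11100111, payload 0111 (4 bits).
Byte 2: 0x91 = 10010001 (10xxxxxx ✓), payload 010001.
Byte 3: 0xA7 = 10100111 (10xxxxxx ✓), payload 100111.
Concatenate: 0111010001100111 = 0x7467 (16 bits → U+7467).

U+7467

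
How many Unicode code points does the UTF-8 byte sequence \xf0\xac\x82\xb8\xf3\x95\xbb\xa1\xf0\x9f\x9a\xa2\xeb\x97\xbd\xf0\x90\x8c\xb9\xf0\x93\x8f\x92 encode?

Byte at offset 0: 0xF0 = 11110000 → 4-byte char (#1). Advance 4.
Byte at offset 4: 0xF3 = 11110011 → 4-byte char (#2). Advance 4.
Byte at offset 8: 0xF0 = 11110000 → 4-byte char (#3). Advance 4.
Byte at offset 12: 0xEB = 11101011 → 3-byte char (#4). Advance 3.
Byte at offset 15: 0xF0 = 11110000 → 4-byte char (#5). Advance 4.
Byte at offset 19: 0xF0 = 11110000 → 4-byte char (#6). Advance 4.
Reached end at offset 23 after 6 code points.

6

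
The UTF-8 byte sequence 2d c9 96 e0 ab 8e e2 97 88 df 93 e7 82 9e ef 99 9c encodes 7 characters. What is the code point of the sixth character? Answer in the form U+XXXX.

U+709E

Offset 0: leading byte 0x2D = 00101101 → 1-byte char #1 = 2D.
Offset 1: leading byte 0xC9 = 11001001 → 2-byte char #2 = C9 96.
Offset 3: leading byte 0xE0 = 11100000 → 3-byte char #3 = E0 AB 8E.
Offset 6: leading byte 0xE2 = 11100010 → 3-byte char #4 = E2 97 88.
Offset 9: leading byte 0xDF = 11011111 → 2-byte char #5 = DF 93.
Offset 11: leading byte 0xE7 = 11100111 → 3-byte char #6 = E7 82 9E.
Leading byte 0xE7 = 11100111 matches 1110xxxx → 3-byte sequence.
Byte 1: 0xE7 = 11100111, payload 0111 (4 bits).
Byte 2: 0x82 = 10000010 (10xxxxxx ✓), payload 000010.
Byte 3: 0x9E = 10011110 (10xxxxxx ✓), payload 011110.
Concatenate: 0111000010011110 = 0x709E (16 bits → U+709E).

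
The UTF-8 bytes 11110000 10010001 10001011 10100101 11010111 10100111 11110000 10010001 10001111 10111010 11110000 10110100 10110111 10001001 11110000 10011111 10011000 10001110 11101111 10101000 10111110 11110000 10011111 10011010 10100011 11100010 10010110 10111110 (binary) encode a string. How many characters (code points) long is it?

Byte at offset 0: 0xF0 = 11110000 → 4-byte char (#1). Advance 4.
Byte at offset 4: 0xD7 = 11010111 → 2-byte char (#2). Advance 2.
Byte at offset 6: 0xF0 = 11110000 → 4-byte char (#3). Advance 4.
Byte at offset 10: 0xF0 = 11110000 → 4-byte char (#4). Advance 4.
Byte at offset 14: 0xF0 = 11110000 → 4-byte char (#5). Advance 4.
Byte at offset 18: 0xEF = 11101111 → 3-byte char (#6). Advance 3.
Byte at offset 21: 0xF0 = 11110000 → 4-byte char (#7). Advance 4.
Byte at offset 25: 0xE2 = 11100010 → 3-byte char (#8). Advance 3.
Reached end at offset 28 after 8 code points.

8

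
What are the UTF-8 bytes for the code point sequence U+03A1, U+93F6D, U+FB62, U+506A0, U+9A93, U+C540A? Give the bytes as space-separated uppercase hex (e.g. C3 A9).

U+03A1: 2-byte form → CE A1.
U+93F6D: 4-byte form → F2 93 BD AD.
U+FB62: 3-byte form → EF AD A2.
U+506A0: 4-byte form → F1 90 9A A0.
U+9A93: 3-byte form → E9 AA 93.
U+C540A: 4-byte form → F3 85 90 8A.
Concatenated (20 bytes): CE A1 F2 93 BD AD EF AD A2 F1 90 9A A0 E9 AA 93 F3 85 90 8A.

CE A1 F2 93 BD AD EF AD A2 F1 90 9A A0 E9 AA 93 F3 85 90 8A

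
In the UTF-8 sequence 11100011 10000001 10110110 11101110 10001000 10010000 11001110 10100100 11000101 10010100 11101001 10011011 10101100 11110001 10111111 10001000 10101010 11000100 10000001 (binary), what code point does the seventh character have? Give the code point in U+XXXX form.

Offset 0: leading byte 0xE3 = 11100011 → 3-byte char #1 = E3 81 B6.
Offset 3: leading byte 0xEE = 11101110 → 3-byte char #2 = EE 88 90.
Offset 6: leading byte 0xCE = 11001110 → 2-byte char #3 = CE A4.
Offset 8: leading byte 0xC5 = 11000101 → 2-byte char #4 = C5 94.
Offset 10: leading byte 0xE9 = 11101001 → 3-byte char #5 = E9 9B AC.
Offset 13: leading byte 0xF1 = 11110001 → 4-byte char #6 = F1 BF 88 AA.
Offset 17: leading byte 0xC4 = 11000100 → 2-byte char #7 = C4 81.
Leading byte 0xC4 = 11000100 matches 110xxxxx → 2-byte sequence.
Byte 1: 0xC4 = 11000100, payload 00100 (5 bits).
Byte 2: 0x81 = 10000001 (10xxxxxx ✓), payload 000001.
Concatenate: 00100000001 = 0x101 (11 bits → U+0101).

U+0101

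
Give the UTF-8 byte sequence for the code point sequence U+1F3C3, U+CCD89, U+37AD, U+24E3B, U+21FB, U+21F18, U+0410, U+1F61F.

F0 9F 8F 83 F3 8C B6 89 E3 9E AD F0 A4 B8 BB E2 87 BB F0 A1 BC 98 D0 90 F0 9F 98 9F

U+1F3C3: 4-byte form → F0 9F 8F 83.
U+CCD89: 4-byte form → F3 8C B6 89.
U+37AD: 3-byte form → E3 9E AD.
U+24E3B: 4-byte form → F0 A4 B8 BB.
U+21FB: 3-byte form → E2 87 BB.
U+21F18: 4-byte form → F0 A1 BC 98.
U+0410: 2-byte form → D0 90.
U+1F61F: 4-byte form → F0 9F 98 9F.
Concatenated (28 bytes): F0 9F 8F 83 F3 8C B6 89 E3 9E AD F0 A4 B8 BB E2 87 BB F0 A1 BC 98 D0 90 F0 9F 98 9F.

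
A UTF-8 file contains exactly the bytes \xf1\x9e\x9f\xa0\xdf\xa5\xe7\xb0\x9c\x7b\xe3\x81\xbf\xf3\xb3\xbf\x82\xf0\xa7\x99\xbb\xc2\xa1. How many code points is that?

Byte at offset 0: 0xF1 = 11110001 → 4-byte char (#1). Advance 4.
Byte at offset 4: 0xDF = 11011111 → 2-byte char (#2). Advance 2.
Byte at offset 6: 0xE7 = 11100111 → 3-byte char (#3). Advance 3.
Byte at offset 9: 0x7B = 01111011 → 1-byte char (#4). Advance 1.
Byte at offset 10: 0xE3 = 11100011 → 3-byte char (#5). Advance 3.
Byte at offset 13: 0xF3 = 11110011 → 4-byte char (#6). Advance 4.
Byte at offset 17: 0xF0 = 11110000 → 4-byte char (#7). Advance 4.
Byte at offset 21: 0xC2 = 11000010 → 2-byte char (#8). Advance 2.
Reached end at offset 23 after 8 code points.

8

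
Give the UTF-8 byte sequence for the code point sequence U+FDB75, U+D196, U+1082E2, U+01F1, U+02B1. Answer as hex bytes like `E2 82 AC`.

F3 BD AD B5 ED 86 96 F4 88 8B A2 C7 B1 CA B1

U+FDB75: 4-byte form → F3 BD AD B5.
U+D196: 3-byte form → ED 86 96.
U+1082E2: 4-byte form → F4 88 8B A2.
U+01F1: 2-byte form → C7 B1.
U+02B1: 2-byte form → CA B1.
Concatenated (15 bytes): F3 BD AD B5 ED 86 96 F4 88 8B A2 C7 B1 CA B1.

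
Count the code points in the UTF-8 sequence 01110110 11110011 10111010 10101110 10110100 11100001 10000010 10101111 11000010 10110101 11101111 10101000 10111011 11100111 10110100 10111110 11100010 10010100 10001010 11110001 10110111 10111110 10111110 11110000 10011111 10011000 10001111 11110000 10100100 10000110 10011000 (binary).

Byte at offset 0: 0x76 = 01110110 → 1-byte char (#1). Advance 1.
Byte at offset 1: 0xF3 = 11110011 → 4-byte char (#2). Advance 4.
Byte at offset 5: 0xE1 = 11100001 → 3-byte char (#3). Advance 3.
Byte at offset 8: 0xC2 = 11000010 → 2-byte char (#4). Advance 2.
Byte at offset 10: 0xEF = 11101111 → 3-byte char (#5). Advance 3.
Byte at offset 13: 0xE7 = 11100111 → 3-byte char (#6). Advance 3.
Byte at offset 16: 0xE2 = 11100010 → 3-byte char (#7). Advance 3.
Byte at offset 19: 0xF1 = 11110001 → 4-byte char (#8). Advance 4.
Byte at offset 23: 0xF0 = 11110000 → 4-byte char (#9). Advance 4.
Byte at offset 27: 0xF0 = 11110000 → 4-byte char (#10). Advance 4.
Reached end at offset 31 after 10 code points.

10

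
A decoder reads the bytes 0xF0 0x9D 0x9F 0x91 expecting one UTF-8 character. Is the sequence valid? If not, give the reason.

Leading byte 0xF0 = 11110000 → 4-byte form.
Continuation bytes 0x9D=10011101, 0x9F=10011111, 0x91=10010001 all match 10xxxxxx.
Decoded value 0x1D7D1 is ≥ 0x10000 (shortest form) and not a surrogate.

valid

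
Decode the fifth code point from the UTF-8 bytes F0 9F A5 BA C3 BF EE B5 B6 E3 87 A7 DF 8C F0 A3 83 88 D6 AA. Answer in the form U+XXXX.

U+07CC

Offset 0: leading byte 0xF0 = 11110000 → 4-byte char #1 = F0 9F A5 BA.
Offset 4: leading byte 0xC3 = 11000011 → 2-byte char #2 = C3 BF.
Offset 6: leading byte 0xEE = 11101110 → 3-byte char #3 = EE B5 B6.
Offset 9: leading byte 0xE3 = 11100011 → 3-byte char #4 = E3 87 A7.
Offset 12: leading byte 0xDF = 11011111 → 2-byte char #5 = DF 8C.
Leading byte 0xDF = 11011111 matches 110xxxxx → 2-byte sequence.
Byte 1: 0xDF = 11011111, payload 11111 (5 bits).
Byte 2: 0x8C = 10001100 (10xxxxxx ✓), payload 001100.
Concatenate: 11111001100 = 0x7CC (11 bits → U+07CC).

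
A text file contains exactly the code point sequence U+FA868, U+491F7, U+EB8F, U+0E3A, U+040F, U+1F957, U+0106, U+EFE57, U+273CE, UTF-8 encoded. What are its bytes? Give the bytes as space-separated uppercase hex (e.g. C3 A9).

F3 BA A1 A8 F1 89 87 B7 EE AE 8F E0 B8 BA D0 8F F0 9F A5 97 C4 86 F3 AF B9 97 F0 A7 8F 8E

U+FA868: 4-byte form → F3 BA A1 A8.
U+491F7: 4-byte form → F1 89 87 B7.
U+EB8F: 3-byte form → EE AE 8F.
U+0E3A: 3-byte form → E0 B8 BA.
U+040F: 2-byte form → D0 8F.
U+1F957: 4-byte form → F0 9F A5 97.
U+0106: 2-byte form → C4 86.
U+EFE57: 4-byte form → F3 AF B9 97.
U+273CE: 4-byte form → F0 A7 8F 8E.
Concatenated (30 bytes): F3 BA A1 A8 F1 89 87 B7 EE AE 8F E0 B8 BA D0 8F F0 9F A5 97 C4 86 F3 AF B9 97 F0 A7 8F 8E.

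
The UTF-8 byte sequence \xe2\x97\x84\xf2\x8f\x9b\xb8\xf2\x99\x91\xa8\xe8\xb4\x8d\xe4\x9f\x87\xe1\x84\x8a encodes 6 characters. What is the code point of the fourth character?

U+8D0D

Offset 0: leading byte 0xE2 = 11100010 → 3-byte char #1 = E2 97 84.
Offset 3: leading byte 0xF2 = 11110010 → 4-byte char #2 = F2 8F 9B B8.
Offset 7: leading byte 0xF2 = 11110010 → 4-byte char #3 = F2 99 91 A8.
Offset 11: leading byte 0xE8 = 11101000 → 3-byte char #4 = E8 B4 8D.
Leading byte 0xE8 = 11101000 matches 1110xxxx → 3-byte sequence.
Byte 1: 0xE8 = 11101000, payload 1000 (4 bits).
Byte 2: 0xB4 = 10110100 (10xxxxxx ✓), payload 110100.
Byte 3: 0x8D = 10001101 (10xxxxxx ✓), payload 001101.
Concatenate: 1000110100001101 = 0x8D0D (16 bits → U+8D0D).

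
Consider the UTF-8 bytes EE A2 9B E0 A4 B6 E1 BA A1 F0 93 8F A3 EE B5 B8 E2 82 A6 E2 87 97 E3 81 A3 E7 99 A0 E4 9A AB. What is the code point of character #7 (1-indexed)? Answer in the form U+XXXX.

U+21D7

Offset 0: leading byte 0xEE = 11101110 → 3-byte char #1 = EE A2 9B.
Offset 3: leading byte 0xE0 = 11100000 → 3-byte char #2 = E0 A4 B6.
Offset 6: leading byte 0xE1 = 11100001 → 3-byte char #3 = E1 BA A1.
Offset 9: leading byte 0xF0 = 11110000 → 4-byte char #4 = F0 93 8F A3.
Offset 13: leading byte 0xEE = 11101110 → 3-byte char #5 = EE B5 B8.
Offset 16: leading byte 0xE2 = 11100010 → 3-byte char #6 = E2 82 A6.
Offset 19: leading byte 0xE2 = 11100010 → 3-byte char #7 = E2 87 97.
Leading byte 0xE2 = 11100010 matches 1110xxxx → 3-byte sequence.
Byte 1: 0xE2 = 11100010, payload 0010 (4 bits).
Byte 2: 0x87 = 10000111 (10xxxxxx ✓), payload 000111.
Byte 3: 0x97 = 10010111 (10xxxxxx ✓), payload 010111.
Concatenate: 0010000111010111 = 0x21D7 (16 bits → U+21D7).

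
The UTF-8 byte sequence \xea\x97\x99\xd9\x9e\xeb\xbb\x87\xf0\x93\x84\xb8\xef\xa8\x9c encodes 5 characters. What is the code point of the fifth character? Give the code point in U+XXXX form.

U+FA1C

Offset 0: leading byte 0xEA = 11101010 → 3-byte char #1 = EA 97 99.
Offset 3: leading byte 0xD9 = 11011001 → 2-byte char #2 = D9 9E.
Offset 5: leading byte 0xEB = 11101011 → 3-byte char #3 = EB BB 87.
Offset 8: leading byte 0xF0 = 11110000 → 4-byte char #4 = F0 93 84 B8.
Offset 12: leading byte 0xEF = 11101111 → 3-byte char #5 = EF A8 9C.
Leading byte 0xEF = 11101111 matches 1110xxxx → 3-byte sequence.
Byte 1: 0xEF = 11101111, payload 1111 (4 bits).
Byte 2: 0xA8 = 10101000 (10xxxxxx ✓), payload 101000.
Byte 3: 0x9C = 10011100 (10xxxxxx ✓), payload 011100.
Concatenate: 1111101000011100 = 0xFA1C (16 bits → U+FA1C).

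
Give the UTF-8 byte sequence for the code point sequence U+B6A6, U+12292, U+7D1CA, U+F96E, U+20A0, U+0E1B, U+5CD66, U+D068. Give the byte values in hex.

U+B6A6: 3-byte form → EB 9A A6.
U+12292: 4-byte form → F0 92 8A 92.
U+7D1CA: 4-byte form → F1 BD 87 8A.
U+F96E: 3-byte form → EF A5 AE.
U+20A0: 3-byte form → E2 82 A0.
U+0E1B: 3-byte form → E0 B8 9B.
U+5CD66: 4-byte form → F1 9C B5 A6.
U+D068: 3-byte form → ED 81 A8.
Concatenated (27 bytes): EB 9A A6 F0 92 8A 92 F1 BD 87 8A EF A5 AE E2 82 A0 E0 B8 9B F1 9C B5 A6 ED 81 A8.

EB 9A A6 F0 92 8A 92 F1 BD 87 8A EF A5 AE E2 82 A0 E0 B8 9B F1 9C B5 A6 ED 81 A8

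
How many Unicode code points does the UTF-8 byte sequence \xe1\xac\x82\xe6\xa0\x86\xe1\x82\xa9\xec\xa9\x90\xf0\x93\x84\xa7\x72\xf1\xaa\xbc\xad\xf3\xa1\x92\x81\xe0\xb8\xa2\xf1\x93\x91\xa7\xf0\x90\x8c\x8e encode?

Byte at offset 0: 0xE1 = 11100001 → 3-byte char (#1). Advance 3.
Byte at offset 3: 0xE6 = 11100110 → 3-byte char (#2). Advance 3.
Byte at offset 6: 0xE1 = 11100001 → 3-byte char (#3). Advance 3.
Byte at offset 9: 0xEC = 11101100 → 3-byte char (#4). Advance 3.
Byte at offset 12: 0xF0 = 11110000 → 4-byte char (#5). Advance 4.
Byte at offset 16: 0x72 = 01110010 → 1-byte char (#6). Advance 1.
Byte at offset 17: 0xF1 = 11110001 → 4-byte char (#7). Advance 4.
Byte at offset 21: 0xF3 = 11110011 → 4-byte char (#8). Advance 4.
Byte at offset 25: 0xE0 = 11100000 → 3-byte char (#9). Advance 3.
Byte at offset 28: 0xF1 = 11110001 → 4-byte char (#10). Advance 4.
Byte at offset 32: 0xF0 = 11110000 → 4-byte char (#11). Advance 4.
Reached end at offset 36 after 11 code points.

11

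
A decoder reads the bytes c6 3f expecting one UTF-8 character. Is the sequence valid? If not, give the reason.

Leading byte 0xC6 = 11000110 → 2-byte form.
Byte 2 is 0x3F = 00111111, which is not 10xxxxxx — expected a continuation byte.

invalid (non-continuation byte where continuation expected)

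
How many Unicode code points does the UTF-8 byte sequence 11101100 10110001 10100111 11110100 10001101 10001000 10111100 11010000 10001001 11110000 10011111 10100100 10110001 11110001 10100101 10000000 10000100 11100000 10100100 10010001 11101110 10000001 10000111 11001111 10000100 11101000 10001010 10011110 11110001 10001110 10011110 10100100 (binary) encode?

10

Byte at offset 0: 0xEC = 11101100 → 3-byte char (#1). Advance 3.
Byte at offset 3: 0xF4 = 11110100 → 4-byte char (#2). Advance 4.
Byte at offset 7: 0xD0 = 11010000 → 2-byte char (#3). Advance 2.
Byte at offset 9: 0xF0 = 11110000 → 4-byte char (#4). Advance 4.
Byte at offset 13: 0xF1 = 11110001 → 4-byte char (#5). Advance 4.
Byte at offset 17: 0xE0 = 11100000 → 3-byte char (#6). Advance 3.
Byte at offset 20: 0xEE = 11101110 → 3-byte char (#7). Advance 3.
Byte at offset 23: 0xCF = 11001111 → 2-byte char (#8). Advance 2.
Byte at offset 25: 0xE8 = 11101000 → 3-byte char (#9). Advance 3.
Byte at offset 28: 0xF1 = 11110001 → 4-byte char (#10). Advance 4.
Reached end at offset 32 after 10 code points.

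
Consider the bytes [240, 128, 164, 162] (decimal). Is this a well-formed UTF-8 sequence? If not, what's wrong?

Leading byte 0xF0 = 11110000 → 4-byte form.
Continuation bytes all match 10xxxxxx. Payload decodes to 0x922.
But 0x922 < 0x10000, the minimum for a 4-byte sequence — this is an overlong encoding.

invalid (overlong encoding)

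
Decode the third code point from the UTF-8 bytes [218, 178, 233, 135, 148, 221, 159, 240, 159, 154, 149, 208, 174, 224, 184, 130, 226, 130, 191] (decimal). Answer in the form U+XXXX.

Offset 0: leading byte 0xDA = 11011010 → 2-byte char #1 = DA B2.
Offset 2: leading byte 0xE9 = 11101001 → 3-byte char #2 = E9 87 94.
Offset 5: leading byte 0xDD = 11011101 → 2-byte char #3 = DD 9F.
Leading byte 0xDD = 11011101 matches 110xxxxx → 2-byte sequence.
Byte 1: 0xDD = 11011101, payload 11101 (5 bits).
Byte 2: 0x9F = 10011111 (10xxxxxx ✓), payload 011111.
Concatenate: 11101011111 = 0x75F (11 bits → U+075F).

U+075F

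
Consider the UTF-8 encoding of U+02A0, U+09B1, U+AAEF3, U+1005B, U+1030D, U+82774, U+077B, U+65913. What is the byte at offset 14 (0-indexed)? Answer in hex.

U+02A0 → 2-byte form CA A0 at offsets 0–1.
U+09B1 → 3-byte form E0 A6 B1 at offsets 2–4.
U+AAEF3 → 4-byte form F2 AA BB B3 at offsets 5–8.
U+1005B → 4-byte form F0 90 81 9B at offsets 9–12.
U+1030D → 4-byte form F0 90 8C 8D at offsets 13–16.
Offset 14 falls in char 5's range; it's byte 2 of F0 90 8C 8D = 0x90.

0x90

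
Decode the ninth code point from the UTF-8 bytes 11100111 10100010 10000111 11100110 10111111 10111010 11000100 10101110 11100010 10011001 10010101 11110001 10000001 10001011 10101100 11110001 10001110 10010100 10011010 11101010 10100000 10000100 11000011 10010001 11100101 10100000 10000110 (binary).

Offset 0: leading byte 0xE7 = 11100111 → 3-byte char #1 = E7 A2 87.
Offset 3: leading byte 0xE6 = 11100110 → 3-byte char #2 = E6 BF BA.
Offset 6: leading byte 0xC4 = 11000100 → 2-byte char #3 = C4 AE.
Offset 8: leading byte 0xE2 = 11100010 → 3-byte char #4 = E2 99 95.
Offset 11: leading byte 0xF1 = 11110001 → 4-byte char #5 = F1 81 8B AC.
Offset 15: leading byte 0xF1 = 11110001 → 4-byte char #6 = F1 8E 94 9A.
Offset 19: leading byte 0xEA = 11101010 → 3-byte char #7 = EA A0 84.
Offset 22: leading byte 0xC3 = 11000011 → 2-byte char #8 = C3 91.
Offset 24: leading byte 0xE5 = 11100101 → 3-byte char #9 = E5 A0 86.
Leading byte 0xE5 = 11100101 matches 1110xxxx → 3-byte sequence.
Byte 1: 0xE5 = 11100101, payload 0101 (4 bits).
Byte 2: 0xA0 = 10100000 (10xxxxxx ✓), payload 100000.
Byte 3: 0x86 = 10000110 (10xxxxxx ✓), payload 000110.
Concatenate: 0101100000000110 = 0x5806 (16 bits → U+5806).

U+5806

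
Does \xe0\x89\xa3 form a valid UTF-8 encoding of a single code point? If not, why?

invalid (overlong encoding)

Leading byte 0xE0 = 11100000 → 3-byte form.
Continuation bytes all match 10xxxxxx. Payload decodes to 0x263.
But 0x263 < 0x800, the minimum for a 3-byte sequence — this is an overlong encoding.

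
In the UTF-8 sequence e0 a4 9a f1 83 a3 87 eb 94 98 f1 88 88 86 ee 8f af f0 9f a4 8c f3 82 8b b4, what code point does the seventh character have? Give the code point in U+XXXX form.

Offset 0: leading byte 0xE0 = 11100000 → 3-byte char #1 = E0 A4 9A.
Offset 3: leading byte 0xF1 = 11110001 → 4-byte char #2 = F1 83 A3 87.
Offset 7: leading byte 0xEB = 11101011 → 3-byte char #3 = EB 94 98.
Offset 10: leading byte 0xF1 = 11110001 → 4-byte char #4 = F1 88 88 86.
Offset 14: leading byte 0xEE = 11101110 → 3-byte char #5 = EE 8F AF.
Offset 17: leading byte 0xF0 = 11110000 → 4-byte char #6 = F0 9F A4 8C.
Offset 21: leading byte 0xF3 = 11110011 → 4-byte char #7 = F3 82 8B B4.
Leading byte 0xF3 = 11110011 matches 11110xxx → 4-byte sequence.
Byte 1: 0xF3 = 11110011, payload 011 (3 bits).
Byte 2: 0x82 = 10000010 (10xxxxxx ✓), payload 000010.
Byte 3: 0x8B = 10001011 (10xxxxxx ✓), payload 001011.
Byte 4: 0xB4 = 10110100 (10xxxxxx ✓), payload 110100.
Concatenate: 011000010001011110100 = 0xC22F4 (21 bits → U+C22F4).

U+C22F4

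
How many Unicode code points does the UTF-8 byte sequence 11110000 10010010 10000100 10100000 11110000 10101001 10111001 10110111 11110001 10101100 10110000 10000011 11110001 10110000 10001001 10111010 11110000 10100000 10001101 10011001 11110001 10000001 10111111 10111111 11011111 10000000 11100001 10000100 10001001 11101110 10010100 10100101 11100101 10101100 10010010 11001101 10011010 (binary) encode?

11

Byte at offset 0: 0xF0 = 11110000 → 4-byte char (#1). Advance 4.
Byte at offset 4: 0xF0 = 11110000 → 4-byte char (#2). Advance 4.
Byte at offset 8: 0xF1 = 11110001 → 4-byte char (#3). Advance 4.
Byte at offset 12: 0xF1 = 11110001 → 4-byte char (#4). Advance 4.
Byte at offset 16: 0xF0 = 11110000 → 4-byte char (#5). Advance 4.
Byte at offset 20: 0xF1 = 11110001 → 4-byte char (#6). Advance 4.
Byte at offset 24: 0xDF = 11011111 → 2-byte char (#7). Advance 2.
Byte at offset 26: 0xE1 = 11100001 → 3-byte char (#8). Advance 3.
Byte at offset 29: 0xEE = 11101110 → 3-byte char (#9). Advance 3.
Byte at offset 32: 0xE5 = 11100101 → 3-byte char (#10). Advance 3.
Byte at offset 35: 0xCD = 11001101 → 2-byte char (#11). Advance 2.
Reached end at offset 37 after 11 code points.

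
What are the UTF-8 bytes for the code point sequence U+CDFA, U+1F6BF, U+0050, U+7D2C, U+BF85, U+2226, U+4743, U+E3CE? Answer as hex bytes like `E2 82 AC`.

EC B7 BA F0 9F 9A BF 50 E7 B4 AC EB BE 85 E2 88 A6 E4 9D 83 EE 8F 8E

U+CDFA: 3-byte form → EC B7 BA.
U+1F6BF: 4-byte form → F0 9F 9A BF.
U+0050: 1-byte form → 50.
U+7D2C: 3-byte form → E7 B4 AC.
U+BF85: 3-byte form → EB BE 85.
U+2226: 3-byte form → E2 88 A6.
U+4743: 3-byte form → E4 9D 83.
U+E3CE: 3-byte form → EE 8F 8E.
Concatenated (23 bytes): EC B7 BA F0 9F 9A BF 50 E7 B4 AC EB BE 85 E2 88 A6 E4 9D 83 EE 8F 8E.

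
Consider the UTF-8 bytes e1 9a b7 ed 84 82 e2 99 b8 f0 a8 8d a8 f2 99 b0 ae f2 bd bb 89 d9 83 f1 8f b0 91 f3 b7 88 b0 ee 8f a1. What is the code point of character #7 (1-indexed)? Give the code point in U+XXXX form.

U+0643

Offset 0: leading byte 0xE1 = 11100001 → 3-byte char #1 = E1 9A B7.
Offset 3: leading byte 0xED = 11101101 → 3-byte char #2 = ED 84 82.
Offset 6: leading byte 0xE2 = 11100010 → 3-byte char #3 = E2 99 B8.
Offset 9: leading byte 0xF0 = 11110000 → 4-byte char #4 = F0 A8 8D A8.
Offset 13: leading byte 0xF2 = 11110010 → 4-byte char #5 = F2 99 B0 AE.
Offset 17: leading byte 0xF2 = 11110010 → 4-byte char #6 = F2 BD BB 89.
Offset 21: leading byte 0xD9 = 11011001 → 2-byte char #7 = D9 83.
Leading byte 0xD9 = 11011001 matches 110xxxxx → 2-byte sequence.
Byte 1: 0xD9 = 11011001, payload 11001 (5 bits).
Byte 2: 0x83 = 10000011 (10xxxxxx ✓), payload 000011.
Concatenate: 11001000011 = 0x643 (11 bits → U+0643).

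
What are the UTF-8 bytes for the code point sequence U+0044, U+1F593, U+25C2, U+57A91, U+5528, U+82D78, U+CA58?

44 F0 9F 96 93 E2 97 82 F1 97 AA 91 E5 94 A8 F2 82 B5 B8 EC A9 98

U+0044: 1-byte form → 44.
U+1F593: 4-byte form → F0 9F 96 93.
U+25C2: 3-byte form → E2 97 82.
U+57A91: 4-byte form → F1 97 AA 91.
U+5528: 3-byte form → E5 94 A8.
U+82D78: 4-byte form → F2 82 B5 B8.
U+CA58: 3-byte form → EC A9 98.
Concatenated (22 bytes): 44 F0 9F 96 93 E2 97 82 F1 97 AA 91 E5 94 A8 F2 82 B5 B8 EC A9 98.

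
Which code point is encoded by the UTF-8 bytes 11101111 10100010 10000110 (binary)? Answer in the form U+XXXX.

U+F886

Leading byte 0xEF = 11101111 matches 1110xxxx → 3-byte sequence.
Byte 1: 0xEF = 11101111, payload 1111 (4 bits).
Byte 2: 0xA2 = 10100010 (10xxxxxx ✓), payload 100010.
Byte 3: 0x86 = 10000110 (10xxxxxx ✓), payload 000110.
Concatenate: 1111100010000110 = 0xF886 (16 bits → U+F886).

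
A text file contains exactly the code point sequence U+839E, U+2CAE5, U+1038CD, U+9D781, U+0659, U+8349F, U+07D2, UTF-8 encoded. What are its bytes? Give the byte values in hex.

U+839E: 3-byte form → E8 8E 9E.
U+2CAE5: 4-byte form → F0 AC AB A5.
U+1038CD: 4-byte form → F4 83 A3 8D.
U+9D781: 4-byte form → F2 9D 9E 81.
U+0659: 2-byte form → D9 99.
U+8349F: 4-byte form → F2 83 92 9F.
U+07D2: 2-byte form → DF 92.
Concatenated (23 bytes): E8 8E 9E F0 AC AB A5 F4 83 A3 8D F2 9D 9E 81 D9 99 F2 83 92 9F DF 92.

E8 8E 9E F0 AC AB A5 F4 83 A3 8D F2 9D 9E 81 D9 99 F2 83 92 9F DF 92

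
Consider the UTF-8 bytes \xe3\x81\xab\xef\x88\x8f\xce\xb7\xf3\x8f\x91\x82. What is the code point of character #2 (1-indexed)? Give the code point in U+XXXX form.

Offset 0: leading byte 0xE3 = 11100011 → 3-byte char #1 = E3 81 AB.
Offset 3: leading byte 0xEF = 11101111 → 3-byte char #2 = EF 88 8F.
Leading byte 0xEF = 11101111 matches 1110xxxx → 3-byte sequence.
Byte 1: 0xEF = 11101111, payload 1111 (4 bits).
Byte 2: 0x88 = 10001000 (10xxxxxx ✓), payload 001000.
Byte 3: 0x8F = 10001111 (10xxxxxx ✓), payload 001111.
Concatenate: 1111001000001111 = 0xF20F (16 bits → U+F20F).

U+F20F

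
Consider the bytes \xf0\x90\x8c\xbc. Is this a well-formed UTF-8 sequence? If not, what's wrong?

valid

Leading byte 0xF0 = 11110000 → 4-byte form.
Continuation bytes 0x90=10010000, 0x8C=10001100, 0xBC=10111100 all match 10xxxxxx.
Decoded value 0x1033C is ≥ 0x10000 (shortest form) and not a surrogate.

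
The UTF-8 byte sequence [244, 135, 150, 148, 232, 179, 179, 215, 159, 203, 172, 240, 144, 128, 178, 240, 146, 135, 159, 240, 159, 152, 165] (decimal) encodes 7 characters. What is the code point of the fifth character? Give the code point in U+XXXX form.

U+10032

Offset 0: leading byte 0xF4 = 11110100 → 4-byte char #1 = F4 87 96 94.
Offset 4: leading byte 0xE8 = 11101000 → 3-byte char #2 = E8 B3 B3.
Offset 7: leading byte 0xD7 = 11010111 → 2-byte char #3 = D7 9F.
Offset 9: leading byte 0xCB = 11001011 → 2-byte char #4 = CB AC.
Offset 11: leading byte 0xF0 = 11110000 → 4-byte char #5 = F0 90 80 B2.
Leading byte 0xF0 = 11110000 matches 11110xxx → 4-byte sequence.
Byte 1: 0xF0 = 11110000, payload 000 (3 bits).
Byte 2: 0x90 = 10010000 (10xxxxxx ✓), payload 010000.
Byte 3: 0x80 = 10000000 (10xxxxxx ✓), payload 000000.
Byte 4: 0xB2 = 10110010 (10xxxxxx ✓), payload 110010.
Concatenate: 000010000000000110010 = 0x10032 (21 bits → U+10032).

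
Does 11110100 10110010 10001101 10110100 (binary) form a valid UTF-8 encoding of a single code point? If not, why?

Leading byte 0xF4 = 11110100 → 4-byte form.
Payload = 0x132374, which exceeds U+10FFFF, the maximum Unicode code point. (Leading bytes F5–FF, or F4 followed by ≥ 0x90, are invalid.)

invalid (encodes a value above U+10FFFF)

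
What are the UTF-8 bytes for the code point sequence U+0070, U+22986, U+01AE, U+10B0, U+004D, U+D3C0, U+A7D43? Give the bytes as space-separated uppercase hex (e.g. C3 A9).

70 F0 A2 A6 86 C6 AE E1 82 B0 4D ED 8F 80 F2 A7 B5 83

U+0070: 1-byte form → 70.
U+22986: 4-byte form → F0 A2 A6 86.
U+01AE: 2-byte form → C6 AE.
U+10B0: 3-byte form → E1 82 B0.
U+004D: 1-byte form → 4D.
U+D3C0: 3-byte form → ED 8F 80.
U+A7D43: 4-byte form → F2 A7 B5 83.
Concatenated (18 bytes): 70 F0 A2 A6 86 C6 AE E1 82 B0 4D ED 8F 80 F2 A7 B5 83.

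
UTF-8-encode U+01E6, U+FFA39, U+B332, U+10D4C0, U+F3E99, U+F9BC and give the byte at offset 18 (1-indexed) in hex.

0xEF

1-indexed offset 18 is 0-indexed offset 17.
U+01E6 → 2-byte form C7 A6 at offsets 0–1.
U+FFA39 → 4-byte form F3 BF A8 B9 at offsets 2–5.
U+B332 → 3-byte form EB 8C B2 at offsets 6–8.
U+10D4C0 → 4-byte form F4 8D 93 80 at offsets 9–12.
U+F3E99 → 4-byte form F3 B3 BA 99 at offsets 13–16.
U+F9BC → 3-byte form EF A6 BC at offsets 17–19.
Offset 17 falls in char 6's range; it's byte 1 of EF A6 BC = 0xEF.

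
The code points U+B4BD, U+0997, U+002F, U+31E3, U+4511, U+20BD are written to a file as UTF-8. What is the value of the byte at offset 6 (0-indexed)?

U+B4BD → 3-byte form EB 92 BD at offsets 0–2.
U+0997 → 3-byte form E0 A6 97 at offsets 3–5.
U+002F → 1-byte form 2F at offsets 6–6.
Offset 6 falls in char 3's range; it's byte 1 of 2F = 0x2F.

0x2F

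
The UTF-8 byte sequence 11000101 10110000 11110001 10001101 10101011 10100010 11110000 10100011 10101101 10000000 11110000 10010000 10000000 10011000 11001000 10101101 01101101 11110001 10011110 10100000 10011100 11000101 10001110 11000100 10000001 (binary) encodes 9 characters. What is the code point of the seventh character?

U+5E81C

Offset 0: leading byte 0xC5 = 11000101 → 2-byte char #1 = C5 B0.
Offset 2: leading byte 0xF1 = 11110001 → 4-byte char #2 = F1 8D AB A2.
Offset 6: leading byte 0xF0 = 11110000 → 4-byte char #3 = F0 A3 AD 80.
Offset 10: leading byte 0xF0 = 11110000 → 4-byte char #4 = F0 90 80 98.
Offset 14: leading byte 0xC8 = 11001000 → 2-byte char #5 = C8 AD.
Offset 16: leading byte 0x6D = 01101101 → 1-byte char #6 = 6D.
Offset 17: leading byte 0xF1 = 11110001 → 4-byte char #7 = F1 9E A0 9C.
Leading byte 0xF1 = 11110001 matches 11110xxx → 4-byte sequence.
Byte 1: 0xF1 = 11110001, payload 001 (3 bits).
Byte 2: 0x9E = 10011110 (10xxxxxx ✓), payload 011110.
Byte 3: 0xA0 = 10100000 (10xxxxxx ✓), payload 100000.
Byte 4: 0x9C = 10011100 (10xxxxxx ✓), payload 011100.
Concatenate: 001011110100000011100 = 0x5E81C (21 bits → U+5E81C).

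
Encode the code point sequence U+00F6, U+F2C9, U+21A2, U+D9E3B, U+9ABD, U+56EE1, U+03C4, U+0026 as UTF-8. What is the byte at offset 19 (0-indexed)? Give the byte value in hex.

U+00F6 → 2-byte form C3 B6 at offsets 0–1.
U+F2C9 → 3-byte form EF 8B 89 at offsets 2–4.
U+21A2 → 3-byte form E2 86 A2 at offsets 5–7.
U+D9E3B → 4-byte form F3 99 B8 BB at offsets 8–11.
U+9ABD → 3-byte form E9 AA BD at offsets 12–14.
U+56EE1 → 4-byte form F1 96 BB A1 at offsets 15–18.
U+03C4 → 2-byte form CF 84 at offsets 19–20.
Offset 19 falls in char 7's range; it's byte 1 of CF 84 = 0xCF.

0xCF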